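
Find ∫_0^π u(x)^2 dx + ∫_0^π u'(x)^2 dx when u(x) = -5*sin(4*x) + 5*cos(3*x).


||u||_{H^1(0,π)}^2 = -4000/7 + 675*π/2

u'(x) = -15*sin(3*x) - 20*cos(4*x).
Expand u² and (u')² and integrate term by term on (0, π), using: for integers n ≥ 1, ∫_0^π sin²(nx) dx = ∫_0^π cos²(nx) dx = π/2; for n ≠ n', ∫_0^π sin(nx)sin(n'x) dx = ∫_0^π cos(nx)cos(n'x) dx = 0; and by product-to-sum, ∫_0^π sin(nx)cos(n'x) dx = ½∫_0^π [sin((n+n')x) + sin((n−n')x)] dx, which is 0 when n+n' is even and 2n/(n²−n'²) when n+n' is odd (it need not vanish on (0, π)).
  u² squared terms: (-5)²·∫sin(4x)² dx = 25·π/2 = 25*π/2;  (5)²·∫cos(3x)² dx = 25·π/2 = 25*π/2.
  u² cross terms: 2·(-5)·(5)·∫sin(4x)·cos(3x) dx = -50·(8/7) = -400/7.
  So ∫_0^π u² dx = 25*π/2 + 25*π/2 − 400/7 = -400/7 + 25*π.
  (u')² squared terms: (-20)²·∫cos(4x)² dx = 400·π/2 = 200*π;  (-15)²·∫sin(3x)² dx = 225·π/2 = 225*π/2.
  (u')² cross terms: 2·(-20)·(-15)·∫cos(4x)·sin(3x) dx = 600·(-6/7) = -3600/7.
  So ∫_0^π (u')² dx = 200*π + 225*π/2 − 3600/7 = -3600/7 + 625*π/2.
||u||_{H^1}^2 = (-400/7 + 25*π) + (-3600/7 + 625*π/2) = -4000/7 + 675*π/2.


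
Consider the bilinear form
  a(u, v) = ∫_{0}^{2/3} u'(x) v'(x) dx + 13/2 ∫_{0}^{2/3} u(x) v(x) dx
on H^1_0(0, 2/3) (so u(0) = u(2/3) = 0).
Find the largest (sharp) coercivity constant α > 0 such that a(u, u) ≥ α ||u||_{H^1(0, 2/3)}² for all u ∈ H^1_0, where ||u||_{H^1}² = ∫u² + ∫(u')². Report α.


α = 1

Coercivity of a(·,·) on H^1_0(0, 2/3) means a(u, u) ≥ α ||u||_{H^1}² for every u ∈ H^1_0.
The interval has length L = 2/3, and Poincaré/coercivity depend only on L. Here a(u, u) = ∫(u')² + (13/2)·∫u².
Here c = 13/2 ≥ 1, so a(u,u) = ∫(u')² + c∫u² ≥ ∫(u')² + ∫u² = ||u||_{H^1}², i.e. α = 1 works. No larger α is possible: a(u,u) ≥ α||u||_{H^1}² means (1−α)∫(u')² ≥ (α−c)∫u², and for the modes u_n = sin(nπ(x−x₀)/L) (x₀ the left endpoint) one has ∫u_n²/∫(u_n')² = (L/(nπ))² → 0, so a(u_n,u_n)/||u_n||_{H^1}² → 1. Hence the optimal constant is α = 1.
Therefore α = 1.


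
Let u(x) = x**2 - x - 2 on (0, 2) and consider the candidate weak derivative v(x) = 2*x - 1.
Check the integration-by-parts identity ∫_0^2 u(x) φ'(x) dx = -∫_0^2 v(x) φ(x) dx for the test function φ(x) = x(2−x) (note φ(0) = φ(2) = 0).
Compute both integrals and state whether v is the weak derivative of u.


LHS = -4/3, RHS = -4/3. Yes, v = u' weakly.

u(x) = x**2 - x - 2, classical derivative u'(x) = 2*x - 1.
φ(x) = x(2−x), so φ'(x) = 2 - 2*x.
Note φ(0) = φ(2) = 0, so the boundary term u·φ vanishes.
LHS = ∫_0^2 u(x) φ'(x) dx = ∫_0^2 (-2*x^3 + 4*x^2 + 2*x - 4) dx. Term by term:
  ∫_0^2 -2*x^3 dx = -8;  ∫_0^2 4*x^2 dx = 32/3;  ∫_0^2 2*x dx = 4;
  ∫_0^2 -4 dx = -8.
Sum: -8 + 32/3 + 4 − 8 = -4/3.
So LHS = -4/3.
∫_0^2 v(x) φ(x) dx = ∫_0^2 (-2*x^3 + 5*x^2 - 2*x) dx. Term by term:
  ∫_0^2 -2*x^3 dx = -8;  ∫_0^2 5*x^2 dx = 40/3;  ∫_0^2 -2*x dx = -4.
Sum: -8 + 40/3 − 4 = 4/3.
So RHS = -∫_0^2 v(x) φ(x) dx = -4/3.
LHS = RHS, so the identity holds for this test φ.
Moreover u is smooth here and v(x) = u'(x) = 2*x - 1 pointwise, so the identity holds for every test function. Hence v is the weak derivative of u.


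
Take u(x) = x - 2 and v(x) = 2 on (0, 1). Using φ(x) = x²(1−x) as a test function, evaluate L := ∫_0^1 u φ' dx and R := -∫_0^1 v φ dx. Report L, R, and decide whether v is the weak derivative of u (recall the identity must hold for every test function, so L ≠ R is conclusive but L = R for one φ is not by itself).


LHS = -1/12, RHS = -1/6. No, v is not the weak derivative of u.

u(x) = x - 2, classical derivative u'(x) = 1.
φ(x) = x²(1−x), so φ'(x) = x*(2 - 3*x).
Note φ(0) = φ(1) = 0, so the boundary term u·φ vanishes.
LHS = ∫_0^1 u(x) φ'(x) dx = ∫_0^1 (-3*x^3 + 8*x^2 - 4*x) dx. Term by term:
  ∫_0^1 -3*x^3 dx = -3/4;  ∫_0^1 8*x^2 dx = 8/3;  ∫_0^1 -4*x dx = -2.
Sum: -3/4 + 8/3 − 2 = -1/12.
So LHS = -1/12.
∫_0^1 v(x) φ(x) dx = ∫_0^1 (-2*x^3 + 2*x^2) dx. Term by term:
  ∫_0^1 -2*x^3 dx = -1/2;  ∫_0^1 2*x^2 dx = 2/3.
Sum: -1/2 + 2/3 = 1/6.
So RHS = -∫_0^1 v(x) φ(x) dx = -1/6.
LHS − RHS = 1/12 ≠ 0, so the identity fails.
(For a valid weak derivative the identity must hold for EVERY test function, in particular this one. The failure shows v is NOT the weak derivative of u.)
Correct weak derivative would be u'(x) = 1.


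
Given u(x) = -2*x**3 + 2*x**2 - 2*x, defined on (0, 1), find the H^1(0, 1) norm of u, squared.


||u||_{H^1}^2 = 578/105

The H^1 norm (squared) on an interval (0, L) is
  ||u||_{H^1}^2 = ∫_0^L u(x)^2 dx + ∫_0^L u'(x)^2 dx.
Compute u'(x) = -6*x**2 + 4*x - 2.
Then u(x)^2 = 4*x**6 - 8*x**5 + 12*x**4 - 8*x**3 + 4*x**2 and u'(x)^2 = 36*x**4 - 48*x**3 + 40*x**2 - 16*x + 4.
Integrate each monomial from 0 to 1 using ∫_0^1 c·x^n dx = c·1^(n+1)/(n+1):
  ∫_0^1 u(x)^2 dx = ∫_0^1 (4*x^6 - 8*x^5 + 12*x^4 - 8*x^3 + 4*x^2) dx. Term by term:
    ∫_0^1 4*x^6 dx = 4/7;  ∫_0^1 -8*x^5 dx = -4/3;  ∫_0^1 12*x^4 dx = 12/5;
    ∫_0^1 -8*x^3 dx = -2;  ∫_0^1 4*x^2 dx = 4/3.
  Sum: 4/7 − 4/3 + 12/5 − 2 + 4/3 = 34/35.
  ∫_0^1 u'(x)^2 dx = ∫_0^1 (36*x^4 - 48*x^3 + 40*x^2 - 16*x + 4) dx. Term by term:
    ∫_0^1 36*x^4 dx = 36/5;  ∫_0^1 -48*x^3 dx = -12;  ∫_0^1 40*x^2 dx = 40/3;
    ∫_0^1 -16*x dx = -8;  ∫_0^1 4 dx = 4.
  Sum: 36/5 − 12 + 40/3 − 8 + 4 = 68/15.
Adding: ||u||_{H^1}^2 = 34/35 + 68/15 = 578/105.


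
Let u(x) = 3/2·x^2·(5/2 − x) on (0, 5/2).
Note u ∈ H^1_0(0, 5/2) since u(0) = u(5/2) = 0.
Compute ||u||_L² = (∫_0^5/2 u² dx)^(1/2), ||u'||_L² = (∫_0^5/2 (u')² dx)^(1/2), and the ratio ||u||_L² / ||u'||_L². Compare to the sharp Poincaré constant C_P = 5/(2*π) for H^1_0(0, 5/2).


||u||_L² / ||u'||_L² = 5*sqrt(14)/28 < C_P = 5/(2*π).

u(x) = 3/2·x^2·(5/2 − x), so u'(x) = 3*x*(5 - 3*x)/2.
u(x) = 3/2·x^2·(5/2 − x) vanishes at x = 0 and x = 5/2, so u ∈ H^1_0(0, 5/2). Differentiate via the product rule and integrate the resulting polynomials term by term.
  ∫_0^5/2 u² dx = ∫_0^5/2 (9*x^6/4 - 45*x^5/4 + 225*x^4/16) dx. Term by term:
    ∫_0^5/2 9*x^6/4 dx = 703125/3584;  ∫_0^5/2 -45*x^5/4 dx = -234375/512;  ∫_0^5/2 225*x^4/16 dx = 140625/512.
  Sum: 703125/3584 − 234375/512 + 140625/512 = 46875/3584.
  ∫_0^5/2 (u')² dx = ∫_0^5/2 (81*x^4/4 - 135*x^3/2 + 225*x^2/4) dx. Term by term:
    ∫_0^5/2 81*x^4/4 dx = 50625/128;  ∫_0^5/2 -135*x^3/2 dx = -84375/128;  ∫_0^5/2 225*x^2/4 dx = 9375/32.
  Sum: 50625/128 − 84375/128 + 9375/32 = 1875/64.
∫_0^5/2 u² dx = 46875/3584, so ||u||_L² = 125*sqrt(42)/224.
∫_0^5/2 (u')² dx = 1875/64, so ||u'||_L² = 25*sqrt(3)/8.
Ratio ||u||_L² / ||u'||_L² = 5*sqrt(14)/28.
Sharp Poincaré constant on H^1_0(0, 5/2) is C_P = L/π = 5/(2*π), achieved by sin(2*π/5·x).
A polynomial bump cannot attain the sharp Poincaré constant (only the first sine eigenfunction does), so the ratio is strictly less than C_P, consistent with ||u||_L² ≤ C_P ||u'||_L².


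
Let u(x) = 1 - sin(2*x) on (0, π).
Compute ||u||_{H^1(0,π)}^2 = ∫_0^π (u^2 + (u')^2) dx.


||u||_{H^1(0,π)}^2 = 7*π/2

u'(x) = -2*cos(2*x).
Expand u² and (u')² and integrate term by term on (0, π), using: for integers n ≥ 1, ∫_0^π sin²(nx) dx = ∫_0^π cos²(nx) dx = π/2; for n ≠ n', ∫_0^π sin(nx)sin(n'x) dx = ∫_0^π cos(nx)cos(n'x) dx = 0; and by product-to-sum, ∫_0^π sin(nx)cos(n'x) dx = ½∫_0^π [sin((n+n')x) + sin((n−n')x)] dx, which is 0 when n+n' is even and 2n/(n²−n'²) when n+n' is odd (it need not vanish on (0, π)). For the constant mode: ∫_0^π 1 dx = π, ∫_0^π cos(nx) dx = 0, ∫_0^π sin(nx) dx = (1−(−1)^n)/n.
  u² squared terms: (1)²·∫1 dx = 1·π = π;  (-1)²·∫sin(2x)² dx = 1·π/2 = π/2.
  u² cross terms: 2·(1)·(-1)·∫1·sin(2x) dx = -2·(0) = 0.
  So ∫_0^π u² dx = π + π/2 + 0 = 3*π/2.
  (u')² squared terms: (-2)²·∫cos(2x)² dx = 4·π/2 = 2*π.
  So ∫_0^π (u')² dx = 2*π.
||u||_{H^1}^2 = (3*π/2) + (2*π) = 7*π/2.


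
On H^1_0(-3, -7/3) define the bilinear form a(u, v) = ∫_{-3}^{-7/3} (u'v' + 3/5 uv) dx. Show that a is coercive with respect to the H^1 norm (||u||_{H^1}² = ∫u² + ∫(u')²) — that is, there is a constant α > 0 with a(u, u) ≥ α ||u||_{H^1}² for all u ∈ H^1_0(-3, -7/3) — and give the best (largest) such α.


α = 3*(4 + 15*π^2)/(5*(4 + 9*π^2))

Coercivity of a(·,·) on H^1_0(-3, -7/3) means a(u, u) ≥ α ||u||_{H^1}² for every u ∈ H^1_0.
The interval has length L = 2/3, and Poincaré/coercivity depend only on L. Here a(u, u) = ∫(u')² + (3/5)·∫u².
Here 0 < c = 3/5 < 1. The condition a(u,u) ≥ α||u||_{H^1}² reads (1−α)∫(u')² ≥ (α−c)∫u². Any admissible α is ≤ 1 (rapidly oscillating u have ∫u²/∫(u')² → 0), and α = 1 would force 0 ≥ (1−c)∫u², impossible since c < 1; so 1−α > 0. By the sharp Poincaré inequality on H^1_0 of an interval of length L, ∫(u')² ≥ (π/L)²∫u² with equality for the first sine mode sin(π(x−x₀)/L) (x₀ the left endpoint), so the inequality holds for all u iff (1−α)(π/L)² ≥ α − c, i.e. α ≤ ((π/L)² + c)/((π/L)² + 1) = (1 + c(L/π)²)/(1 + (L/π)²). With (π/L)² = 9*π^2/4 and c = 3/5, the largest admissible constant is α = ((π/L)² + c)/((π/L)² + 1).
Simplifying, α = 3*(4 + 15*π^2)/(5*(4 + 9*π^2)).


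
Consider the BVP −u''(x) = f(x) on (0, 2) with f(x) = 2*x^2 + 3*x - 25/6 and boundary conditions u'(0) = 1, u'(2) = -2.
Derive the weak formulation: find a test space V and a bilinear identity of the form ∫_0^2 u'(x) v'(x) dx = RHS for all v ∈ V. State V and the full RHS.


V = H^1(0, 2) (v unrestricted at boundary; u is determined up to an additive constant); weak form: ∫_0^2 u'v' dx = ∫_0^2 (2*x^2 + 3*x - 25/6) v dx − 2·v(2) − v(0) for all v ∈ V.

Multiply both sides by a test function v and integrate from 0 to 2:
  ∫_0^2 −u''(x) v(x) dx = ∫_0^2 f(x) v(x) dx.
Integrate the LHS by parts once:
  ∫_0^2 −u'' v dx = −[u'(x) v(x)]_0^2 + ∫_0^2 u'(x) v'(x) dx.
Thus ∫_0^2 u'(x) v'(x) dx = ∫_0^2 f(x) v(x) dx + [u'(x) v(x)]_0^2.
Choose V so that boundary terms are either known or forced to vanish.
u has inhomogeneous Neumann u'(0) = 1, u'(2) = -2. [u' v]_0^2 = (-2)·v(2) − (1)·v(0) = − 2·v(2) − v(0). Take V = H^1(0, 2); boundary term becomes part of RHS.
Weak formulation: find u (satisfying any essential BC) such that ∫_0^2 u'(x) v'(x) dx = ∫_0^2 f v dx − 2·v(2) − v(0) for all v ∈ V (Neumann data are natural BCs: they enter the RHS as boundary terms).
Substituting f(x) = 2*x^2 + 3*x - 25/6, the right-hand side is ∫_0^2 (2*x^2 + 3*x - 25/6) v dx − 2·v(2) − v(0).
Compatibility check (pure Neumann): taking v ≡ 1 ∈ V gives 0 = ∫_0^2 f dx + (-2) − (1), i.e. ∫_0^2 f dx must equal u'(0) − u'(2) = 3. Indeed ∫_0^2 (2*x^2 + 3*x - 25/6) dx = 3, so the data are compatible. The solution is then unique only up to an additive constant (fix it e.g. by requiring ∫_0^2 u dx = 0).


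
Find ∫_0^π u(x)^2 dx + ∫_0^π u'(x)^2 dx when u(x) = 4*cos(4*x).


||u||_{H^1(0,π)}^2 = 136*π

u'(x) = -16*sin(4*x).
Expand u² and (u')² and integrate term by term on (0, π), using: for integers n ≥ 1, ∫_0^π sin²(nx) dx = ∫_0^π cos²(nx) dx = π/2; for n ≠ n', ∫_0^π sin(nx)sin(n'x) dx = ∫_0^π cos(nx)cos(n'x) dx = 0; and by product-to-sum, ∫_0^π sin(nx)cos(n'x) dx = ½∫_0^π [sin((n+n')x) + sin((n−n')x)] dx, which is 0 when n+n' is even and 2n/(n²−n'²) when n+n' is odd (it need not vanish on (0, π)).
  u² squared terms: (4)²·∫cos(4x)² dx = 16·π/2 = 8*π.
  So ∫_0^π u² dx = 8*π.
  (u')² squared terms: (-16)²·∫sin(4x)² dx = 256·π/2 = 128*π.
  So ∫_0^π (u')² dx = 128*π.
||u||_{H^1}^2 = (8*π) + (128*π) = 136*π.


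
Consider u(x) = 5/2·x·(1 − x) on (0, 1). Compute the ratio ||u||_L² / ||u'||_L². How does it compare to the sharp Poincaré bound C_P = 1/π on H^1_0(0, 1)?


||u||_L² / ||u'||_L² = sqrt(10)/10 < C_P = 1/π.

u(x) = 5/2·x·(1 − x), so u'(x) = 5/2 - 5*x.
u(x) = 5/2·x·(1 − x) vanishes at x = 0 and x = 1, so u ∈ H^1_0(0, 1). Differentiate via the product rule and integrate the resulting polynomials term by term.
  ∫_0^1 u² dx = ∫_0^1 (25*x^4/4 - 25*x^3/2 + 25*x^2/4) dx. Term by term:
    ∫_0^1 25*x^4/4 dx = 5/4;  ∫_0^1 -25*x^3/2 dx = -25/8;  ∫_0^1 25*x^2/4 dx = 25/12.
  Sum: 5/4 − 25/8 + 25/12 = 5/24.
  ∫_0^1 (u')² dx = ∫_0^1 (25*x^2 - 25*x + 25/4) dx. Term by term:
    ∫_0^1 25*x^2 dx = 25/3;  ∫_0^1 -25*x dx = -25/2;  ∫_0^1 25/4 dx = 25/4.
  Sum: 25/3 − 25/2 + 25/4 = 25/12.
∫_0^1 u² dx = 5/24, so ||u||_L² = sqrt(30)/12.
∫_0^1 (u')² dx = 25/12, so ||u'||_L² = 5*sqrt(3)/6.
Ratio ||u||_L² / ||u'||_L² = sqrt(10)/10.
Sharp Poincaré constant on H^1_0(0, 1) is C_P = L/π = 1/π, achieved by sin(π·x).
A polynomial bump cannot attain the sharp Poincaré constant (only the first sine eigenfunction does), so the ratio is strictly less than C_P, consistent with ||u||_L² ≤ C_P ||u'||_L².


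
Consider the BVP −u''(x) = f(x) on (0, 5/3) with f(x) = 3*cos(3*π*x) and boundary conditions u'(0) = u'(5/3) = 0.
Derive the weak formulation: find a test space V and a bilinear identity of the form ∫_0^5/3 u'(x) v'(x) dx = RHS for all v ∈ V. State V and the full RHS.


V = H^1(0, 5/3) (no boundary constraint on v; u is determined up to an additive constant); weak form: ∫_0^5/3 u'v' dx = ∫_0^5/3 (3*cos(3*π*x)) v dx for all v ∈ V.

Multiply both sides by a test function v and integrate from 0 to 5/3:
  ∫_0^5/3 −u''(x) v(x) dx = ∫_0^5/3 f(x) v(x) dx.
Integrate the LHS by parts once:
  ∫_0^5/3 −u'' v dx = −[u'(x) v(x)]_0^5/3 + ∫_0^5/3 u'(x) v'(x) dx.
Thus ∫_0^5/3 u'(x) v'(x) dx = ∫_0^5/3 f(x) v(x) dx + [u'(x) v(x)]_0^5/3.
Choose V so that boundary terms are either known or forced to vanish.
u has homogeneous Neumann: u'(0) = u'(5/3) = 0. So [u' v]_0^5/3 = 0·v(5/3) − 0·v(0) = 0 for any v; take V = H^1(0, 5/3).
Weak formulation: find u (satisfying any essential BC) such that ∫_0^5/3 u'(x) v'(x) dx = ∫_0^5/3 f v dx for all v ∈ V (homogeneous Neumann, so boundary terms vanish).
Substituting f(x) = 3*cos(3*π*x), the right-hand side is ∫_0^5/3 (3*cos(3*π*x)) v dx.
Compatibility check (pure Neumann): taking v ≡ 1 ∈ V gives 0 = ∫_0^5/3 f dx + (0) − (0), i.e. ∫_0^5/3 f dx must equal u'(0) − u'(5/3) = 0. Indeed ∫_0^5/3 (3*cos(3*π*x)) dx = 0, so the data are compatible. The solution is then unique only up to an additive constant (fix it e.g. by requiring ∫_0^5/3 u dx = 0).


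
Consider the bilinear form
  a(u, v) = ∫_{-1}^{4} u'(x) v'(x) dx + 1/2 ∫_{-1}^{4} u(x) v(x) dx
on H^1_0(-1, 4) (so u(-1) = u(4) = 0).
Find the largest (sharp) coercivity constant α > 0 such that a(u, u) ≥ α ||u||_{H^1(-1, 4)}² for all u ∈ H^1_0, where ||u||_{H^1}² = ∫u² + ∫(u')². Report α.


α = (π^2 + 25/2)/(π^2 + 25)

Coercivity of a(·,·) on H^1_0(-1, 4) means a(u, u) ≥ α ||u||_{H^1}² for every u ∈ H^1_0.
The interval has length L = 5, and Poincaré/coercivity depend only on L. Here a(u, u) = ∫(u')² + (1/2)·∫u².
Here 0 < c = 1/2 < 1. The condition a(u,u) ≥ α||u||_{H^1}² reads (1−α)∫(u')² ≥ (α−c)∫u². Any admissible α is ≤ 1 (rapidly oscillating u have ∫u²/∫(u')² → 0), and α = 1 would force 0 ≥ (1−c)∫u², impossible since c < 1; so 1−α > 0. By the sharp Poincaré inequality on H^1_0 of an interval of length L, ∫(u')² ≥ (π/L)²∫u² with equality for the first sine mode sin(π(x−x₀)/L) (x₀ the left endpoint), so the inequality holds for all u iff (1−α)(π/L)² ≥ α − c, i.e. α ≤ ((π/L)² + c)/((π/L)² + 1) = (1 + c(L/π)²)/(1 + (L/π)²). With (π/L)² = π^2/25 and c = 1/2, the largest admissible constant is α = ((π/L)² + c)/((π/L)² + 1).
Simplifying, α = (π^2 + 25/2)/(π^2 + 25).


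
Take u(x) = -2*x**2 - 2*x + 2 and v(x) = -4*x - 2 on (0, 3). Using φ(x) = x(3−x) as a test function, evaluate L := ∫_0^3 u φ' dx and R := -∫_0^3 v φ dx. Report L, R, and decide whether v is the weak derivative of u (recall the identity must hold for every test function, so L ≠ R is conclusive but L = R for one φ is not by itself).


LHS = 36, RHS = 36. Yes, v = u' weakly.

u(x) = -2*x**2 - 2*x + 2, classical derivative u'(x) = -4*x - 2.
φ(x) = x(3−x), so φ'(x) = 3 - 2*x.
Note φ(0) = φ(3) = 0, so the boundary term u·φ vanishes.
LHS = ∫_0^3 u(x) φ'(x) dx = ∫_0^3 (4*x^3 - 2*x^2 - 10*x + 6) dx. Term by term:
  ∫_0^3 4*x^3 dx = 81;  ∫_0^3 -2*x^2 dx = -18;  ∫_0^3 -10*x dx = -45;
  ∫_0^3 6 dx = 18.
Sum: 81 − 18 − 45 + 18 = 36.
So LHS = 36.
∫_0^3 v(x) φ(x) dx = ∫_0^3 (4*x^3 - 10*x^2 - 6*x) dx. Term by term:
  ∫_0^3 4*x^3 dx = 81;  ∫_0^3 -10*x^2 dx = -90;  ∫_0^3 -6*x dx = -27.
Sum: 81 − 90 − 27 = -36.
So RHS = -∫_0^3 v(x) φ(x) dx = 36.
LHS = RHS, so the identity holds for this test φ.
Moreover u is smooth here and v(x) = u'(x) = -4*x - 2 pointwise, so the identity holds for every test function. Hence v is the weak derivative of u.


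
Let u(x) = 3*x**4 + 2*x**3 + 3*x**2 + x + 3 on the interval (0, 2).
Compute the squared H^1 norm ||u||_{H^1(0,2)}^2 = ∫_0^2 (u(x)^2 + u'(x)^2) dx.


||u||_{H^1}^2 = 808552/105

The H^1 norm (squared) on an interval (0, L) is
  ||u||_{H^1}^2 = ∫_0^L u(x)^2 dx + ∫_0^L u'(x)^2 dx.
Compute u'(x) = 12*x**3 + 6*x**2 + 6*x + 1.
Then u(x)^2 = 9*x**8 + 12*x**7 + 22*x**6 + 18*x**5 + 31*x**4 + 18*x**3 + 19*x**2 + 6*x + 9 and u'(x)^2 = 144*x**6 + 144*x**5 + 180*x**4 + 96*x**3 + 48*x**2 + 12*x + 1.
Integrate each monomial from 0 to 2 using ∫_0^2 c·x^n dx = c·2^(n+1)/(n+1):
  ∫_0^2 u(x)^2 dx = ∫_0^2 (9*x^8 + 12*x^7 + 22*x^6 + 18*x^5 + 31*x^4 + 18*x^3 + 19*x^2 + 6*x + 9) dx. Term by term:
    ∫_0^2 9*x^8 dx = 512;  ∫_0^2 12*x^7 dx = 384;  ∫_0^2 22*x^6 dx = 2816/7;
    ∫_0^2 18*x^5 dx = 192;  ∫_0^2 31*x^4 dx = 992/5;  ∫_0^2 18*x^3 dx = 72;
    ∫_0^2 19*x^2 dx = 152/3;  ∫_0^2 6*x dx = 12;  ∫_0^2 9 dx = 18.
  Sum: 512 + 384 + 2816/7 + 192 + 992/5 + 72 + 152/3 + 12 + 18 = 193342/105.
  ∫_0^2 u'(x)^2 dx = ∫_0^2 (144*x^6 + 144*x^5 + 180*x^4 + 96*x^3 + 48*x^2 + 12*x + 1) dx. Term by term:
    ∫_0^2 144*x^6 dx = 18432/7;  ∫_0^2 144*x^5 dx = 1536;  ∫_0^2 180*x^4 dx = 1152;
    ∫_0^2 96*x^3 dx = 384;  ∫_0^2 48*x^2 dx = 128;  ∫_0^2 12*x dx = 24;
    ∫_0^2 1 dx = 2.
  Sum: 18432/7 + 1536 + 1152 + 384 + 128 + 24 + 2 = 41014/7.
Adding: ||u||_{H^1}^2 = 193342/105 + 41014/7 = 808552/105.


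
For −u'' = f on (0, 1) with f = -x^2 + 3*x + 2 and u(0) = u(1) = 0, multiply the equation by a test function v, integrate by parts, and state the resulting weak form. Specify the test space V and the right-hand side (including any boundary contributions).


V = H^1_0(0, 1) (so v(0) = v(1) = 0); weak form: ∫_0^1 u'v' dx = ∫_0^1 (-x^2 + 3*x + 2) v dx for all v ∈ V.

Multiply both sides by a test function v and integrate from 0 to 1:
  ∫_0^1 −u''(x) v(x) dx = ∫_0^1 f(x) v(x) dx.
Integrate the LHS by parts once:
  ∫_0^1 −u'' v dx = −[u'(x) v(x)]_0^1 + ∫_0^1 u'(x) v'(x) dx.
Thus ∫_0^1 u'(x) v'(x) dx = ∫_0^1 f(x) v(x) dx + [u'(x) v(x)]_0^1.
Choose V so that boundary terms are either known or forced to vanish.
u is Dirichlet: u(0) = u(1) = 0. Let V = H^1_0(0, 1); then v(0) = v(1) = 0, and [u' v]_0^1 = 0.
Weak formulation: find u (satisfying any essential BC) such that ∫_0^1 u'(x) v'(x) dx = ∫_0^1 f v dx for all v ∈ V.
Substituting f(x) = -x^2 + 3*x + 2, the right-hand side is ∫_0^1 (-x^2 + 3*x + 2) v dx.


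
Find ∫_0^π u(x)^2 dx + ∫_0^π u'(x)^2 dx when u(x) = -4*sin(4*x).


||u||_{H^1(0,π)}^2 = 136*π

u'(x) = -16*cos(4*x).
Expand u² and (u')² and integrate term by term on (0, π), using: for integers n ≥ 1, ∫_0^π sin²(nx) dx = ∫_0^π cos²(nx) dx = π/2; for n ≠ n', ∫_0^π sin(nx)sin(n'x) dx = ∫_0^π cos(nx)cos(n'x) dx = 0; and by product-to-sum, ∫_0^π sin(nx)cos(n'x) dx = ½∫_0^π [sin((n+n')x) + sin((n−n')x)] dx, which is 0 when n+n' is even and 2n/(n²−n'²) when n+n' is odd (it need not vanish on (0, π)).
  u² squared terms: (-4)²·∫sin(4x)² dx = 16·π/2 = 8*π.
  So ∫_0^π u² dx = 8*π.
  (u')² squared terms: (-16)²·∫cos(4x)² dx = 256·π/2 = 128*π.
  So ∫_0^π (u')² dx = 128*π.
||u||_{H^1}^2 = (8*π) + (128*π) = 136*π.


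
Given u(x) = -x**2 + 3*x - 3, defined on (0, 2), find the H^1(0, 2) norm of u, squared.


||u||_{H^1}^2 = 136/15

The H^1 norm (squared) on an interval (0, L) is
  ||u||_{H^1}^2 = ∫_0^L u(x)^2 dx + ∫_0^L u'(x)^2 dx.
Compute u'(x) = 3 - 2*x.
Then u(x)^2 = x**4 - 6*x**3 + 15*x**2 - 18*x + 9 and u'(x)^2 = 4*x**2 - 12*x + 9.
Integrate each monomial from 0 to 2 using ∫_0^2 c·x^n dx = c·2^(n+1)/(n+1):
  ∫_0^2 u(x)^2 dx = ∫_0^2 (x^4 - 6*x^3 + 15*x^2 - 18*x + 9) dx. Term by term:
    ∫_0^2 x^4 dx = 32/5;  ∫_0^2 -6*x^3 dx = -24;  ∫_0^2 15*x^2 dx = 40;
    ∫_0^2 -18*x dx = -36;  ∫_0^2 9 dx = 18.
  Sum: 32/5 − 24 + 40 − 36 + 18 = 22/5.
  ∫_0^2 u'(x)^2 dx = ∫_0^2 (4*x^2 - 12*x + 9) dx. Term by term:
    ∫_0^2 4*x^2 dx = 32/3;  ∫_0^2 -12*x dx = -24;  ∫_0^2 9 dx = 18.
  Sum: 32/3 − 24 + 18 = 14/3.
Adding: ||u||_{H^1}^2 = 22/5 + 14/3 = 136/15.


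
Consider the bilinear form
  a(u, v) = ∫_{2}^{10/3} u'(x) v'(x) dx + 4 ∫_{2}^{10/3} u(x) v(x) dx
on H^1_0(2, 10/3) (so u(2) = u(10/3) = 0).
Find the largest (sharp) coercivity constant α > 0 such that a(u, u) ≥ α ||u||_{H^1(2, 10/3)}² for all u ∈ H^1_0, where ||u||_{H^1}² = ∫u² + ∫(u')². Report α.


α = 1

Coercivity of a(·,·) on H^1_0(2, 10/3) means a(u, u) ≥ α ||u||_{H^1}² for every u ∈ H^1_0.
The interval has length L = 4/3, and Poincaré/coercivity depend only on L. Here a(u, u) = ∫(u')² + (4)·∫u².
Here c = 4 ≥ 1, so a(u,u) = ∫(u')² + c∫u² ≥ ∫(u')² + ∫u² = ||u||_{H^1}², i.e. α = 1 works. No larger α is possible: a(u,u) ≥ α||u||_{H^1}² means (1−α)∫(u')² ≥ (α−c)∫u², and for the modes u_n = sin(nπ(x−x₀)/L) (x₀ the left endpoint) one has ∫u_n²/∫(u_n')² = (L/(nπ))² → 0, so a(u_n,u_n)/||u_n||_{H^1}² → 1. Hence the optimal constant is α = 1.
Therefore α = 1.


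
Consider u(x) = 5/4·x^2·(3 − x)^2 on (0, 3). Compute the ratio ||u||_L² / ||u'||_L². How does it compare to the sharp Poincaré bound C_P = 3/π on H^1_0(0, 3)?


||u||_L² / ||u'||_L² = sqrt(3)/2 < C_P = 3/π.

u(x) = 5/4·x^2·(3 − x)^2, so u'(x) = 5*x*(x - 3)*(2*x - 3)/2.
u(x) = 5/4·x^2·(3 − x)^2 vanishes at x = 0 and x = 3, so u ∈ H^1_0(0, 3). Differentiate via the product rule and integrate the resulting polynomials term by term.
  ∫_0^3 u² dx = ∫_0^3 (25*x^8/16 - 75*x^7/4 + 675*x^6/8 - 675*x^5/4 + 2025*x^4/16) dx. Term by term:
    ∫_0^3 25*x^8/16 dx = 54675/16;  ∫_0^3 -75*x^7/4 dx = -492075/32;  ∫_0^3 675*x^6/8 dx = 1476225/56;
    ∫_0^3 -675*x^5/4 dx = -164025/8;  ∫_0^3 2025*x^4/16 dx = 98415/16.
  Sum: 54675/16 − 492075/32 + 1476225/56 − 164025/8 + 98415/16 = 10935/224.
  ∫_0^3 (u')² dx = ∫_0^3 (25*x^6 - 225*x^5 + 2925*x^4/4 - 2025*x^3/2 + 2025*x^2/4) dx. Term by term:
    ∫_0^3 25*x^6 dx = 54675/7;  ∫_0^3 -225*x^5 dx = -54675/2;  ∫_0^3 2925*x^4/4 dx = 142155/4;
    ∫_0^3 -2025*x^3/2 dx = -164025/8;  ∫_0^3 2025*x^2/4 dx = 18225/4.
  Sum: 54675/7 − 54675/2 + 142155/4 − 164025/8 + 18225/4 = 3645/56.
∫_0^3 u² dx = 10935/224, so ||u||_L² = 27*sqrt(210)/56.
∫_0^3 (u')² dx = 3645/56, so ||u'||_L² = 27*sqrt(70)/28.
Ratio ||u||_L² / ||u'||_L² = sqrt(3)/2.
Sharp Poincaré constant on H^1_0(0, 3) is C_P = L/π = 3/π, achieved by sin(π/3·x).
A polynomial bump cannot attain the sharp Poincaré constant (only the first sine eigenfunction does), so the ratio is strictly less than C_P, consistent with ||u||_L² ≤ C_P ||u'||_L².


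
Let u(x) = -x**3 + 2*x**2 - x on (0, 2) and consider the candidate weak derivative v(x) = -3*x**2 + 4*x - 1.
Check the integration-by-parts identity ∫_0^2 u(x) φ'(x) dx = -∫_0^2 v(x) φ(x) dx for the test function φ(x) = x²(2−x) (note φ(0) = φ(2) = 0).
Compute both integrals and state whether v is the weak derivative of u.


LHS = 4/3, RHS = 4/3. Yes, v = u' weakly.

u(x) = -x**3 + 2*x**2 - x, classical derivative u'(x) = -3*x**2 + 4*x - 1.
φ(x) = x²(2−x), so φ'(x) = x*(4 - 3*x).
Note φ(0) = φ(2) = 0, so the boundary term u·φ vanishes.
LHS = ∫_0^2 u(x) φ'(x) dx = ∫_0^2 (3*x^5 - 10*x^4 + 11*x^3 - 4*x^2) dx. Term by term:
  ∫_0^2 3*x^5 dx = 32;  ∫_0^2 -10*x^4 dx = -64;  ∫_0^2 11*x^3 dx = 44;
  ∫_0^2 -4*x^2 dx = -32/3.
Sum: 32 − 64 + 44 − 32/3 = 4/3.
So LHS = 4/3.
∫_0^2 v(x) φ(x) dx = ∫_0^2 (3*x^5 - 10*x^4 + 9*x^3 - 2*x^2) dx. Term by term:
  ∫_0^2 3*x^5 dx = 32;  ∫_0^2 -10*x^4 dx = -64;  ∫_0^2 9*x^3 dx = 36;
  ∫_0^2 -2*x^2 dx = -16/3.
Sum: 32 − 64 + 36 − 16/3 = -4/3.
So RHS = -∫_0^2 v(x) φ(x) dx = 4/3.
LHS = RHS, so the identity holds for this test φ.
Moreover u is smooth here and v(x) = u'(x) = -3*x**2 + 4*x - 1 pointwise, so the identity holds for every test function. Hence v is the weak derivative of u.


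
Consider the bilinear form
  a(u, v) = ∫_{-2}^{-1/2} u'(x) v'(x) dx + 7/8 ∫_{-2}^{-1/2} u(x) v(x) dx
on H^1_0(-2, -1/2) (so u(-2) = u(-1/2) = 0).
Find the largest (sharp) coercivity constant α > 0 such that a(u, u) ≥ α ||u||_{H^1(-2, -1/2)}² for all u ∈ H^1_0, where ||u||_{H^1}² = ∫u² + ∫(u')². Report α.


α = (63 + 32*π^2)/(8*(9 + 4*π^2))

Coercivity of a(·,·) on H^1_0(-2, -1/2) means a(u, u) ≥ α ||u||_{H^1}² for every u ∈ H^1_0.
The interval has length L = 3/2, and Poincaré/coercivity depend only on L. Here a(u, u) = ∫(u')² + (7/8)·∫u².
Here 0 < c = 7/8 < 1. The condition a(u,u) ≥ α||u||_{H^1}² reads (1−α)∫(u')² ≥ (α−c)∫u². Any admissible α is ≤ 1 (rapidly oscillating u have ∫u²/∫(u')² → 0), and α = 1 would force 0 ≥ (1−c)∫u², impossible since c < 1; so 1−α > 0. By the sharp Poincaré inequality on H^1_0 of an interval of length L, ∫(u')² ≥ (π/L)²∫u² with equality for the first sine mode sin(π(x−x₀)/L) (x₀ the left endpoint), so the inequality holds for all u iff (1−α)(π/L)² ≥ α − c, i.e. α ≤ ((π/L)² + c)/((π/L)² + 1) = (1 + c(L/π)²)/(1 + (L/π)²). With (π/L)² = 4*π^2/9 and c = 7/8, the largest admissible constant is α = ((π/L)² + c)/((π/L)² + 1).
Simplifying, α = (63 + 32*π^2)/(8*(9 + 4*π^2)).


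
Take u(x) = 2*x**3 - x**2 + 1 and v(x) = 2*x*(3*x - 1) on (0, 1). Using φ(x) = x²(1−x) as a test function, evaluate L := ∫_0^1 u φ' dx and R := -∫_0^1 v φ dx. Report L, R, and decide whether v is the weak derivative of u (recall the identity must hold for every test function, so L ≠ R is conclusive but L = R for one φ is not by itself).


LHS = -1/10, RHS = -1/10. Yes, v = u' weakly.

u(x) = 2*x**3 - x**2 + 1, classical derivative u'(x) = 6*x**2 - 2*x.
φ(x) = x²(1−x), so φ'(x) = x*(2 - 3*x).
Note φ(0) = φ(1) = 0, so the boundary term u·φ vanishes.
LHS = ∫_0^1 u(x) φ'(x) dx = ∫_0^1 (-6*x^5 + 7*x^4 - 2*x^3 - 3*x^2 + 2*x) dx. Term by term:
  ∫_0^1 -6*x^5 dx = -1;  ∫_0^1 7*x^4 dx = 7/5;  ∫_0^1 -2*x^3 dx = -1/2;
  ∫_0^1 -3*x^2 dx = -1;  ∫_0^1 2*x dx = 1.
Sum: -1 + 7/5 − 1/2 − 1 + 1 = -1/10.
So LHS = -1/10.
∫_0^1 v(x) φ(x) dx = ∫_0^1 (-6*x^5 + 8*x^4 - 2*x^3) dx. Term by term:
  ∫_0^1 -6*x^5 dx = -1;  ∫_0^1 8*x^4 dx = 8/5;  ∫_0^1 -2*x^3 dx = -1/2.
Sum: -1 + 8/5 − 1/2 = 1/10.
So RHS = -∫_0^1 v(x) φ(x) dx = -1/10.
LHS = RHS, so the identity holds for this test φ.
Moreover u is smooth here and v(x) = u'(x) = 6*x**2 - 2*x pointwise, so the identity holds for every test function. Hence v is the weak derivative of u.


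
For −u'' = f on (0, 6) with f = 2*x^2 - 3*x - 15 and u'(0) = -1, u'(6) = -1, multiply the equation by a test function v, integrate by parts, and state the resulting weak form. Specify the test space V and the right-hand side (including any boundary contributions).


V = H^1(0, 6) (v unrestricted at boundary; u is determined up to an additive constant); weak form: ∫_0^6 u'v' dx = ∫_0^6 (2*x^2 - 3*x - 15) v dx − v(6) + v(0) for all v ∈ V.

Multiply both sides by a test function v and integrate from 0 to 6:
  ∫_0^6 −u''(x) v(x) dx = ∫_0^6 f(x) v(x) dx.
Integrate the LHS by parts once:
  ∫_0^6 −u'' v dx = −[u'(x) v(x)]_0^6 + ∫_0^6 u'(x) v'(x) dx.
Thus ∫_0^6 u'(x) v'(x) dx = ∫_0^6 f(x) v(x) dx + [u'(x) v(x)]_0^6.
Choose V so that boundary terms are either known or forced to vanish.
u has inhomogeneous Neumann u'(0) = -1, u'(6) = -1. [u' v]_0^6 = (-1)·v(6) − (-1)·v(0) = − v(6) + v(0). Take V = H^1(0, 6); boundary term becomes part of RHS.
Weak formulation: find u (satisfying any essential BC) such that ∫_0^6 u'(x) v'(x) dx = ∫_0^6 f v dx − v(6) + v(0) for all v ∈ V (Neumann data are natural BCs: they enter the RHS as boundary terms).
Substituting f(x) = 2*x^2 - 3*x - 15, the right-hand side is ∫_0^6 (2*x^2 - 3*x - 15) v dx − v(6) + v(0).
Compatibility check (pure Neumann): taking v ≡ 1 ∈ V gives 0 = ∫_0^6 f dx + (-1) − (-1), i.e. ∫_0^6 f dx must equal u'(0) − u'(6) = 0. Indeed ∫_0^6 (2*x^2 - 3*x - 15) dx = 0, so the data are compatible. The solution is then unique only up to an additive constant (fix it e.g. by requiring ∫_0^6 u dx = 0).


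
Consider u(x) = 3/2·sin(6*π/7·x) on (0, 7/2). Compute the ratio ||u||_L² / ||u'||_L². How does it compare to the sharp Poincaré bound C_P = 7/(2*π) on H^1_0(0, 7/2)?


||u||_L² / ||u'||_L² = 7/(6*π) < C_P = 7/(2*π).

u(x) = 3/2·sin(6*π/7·x), so u'(x) = 9*π*cos(6*π*x/7)/7.
Writing u(x) = A·sin(kπx/L) with A = 3/2 and k = 3, use ∫_0^L sin²(kπx/L) dx = L/2 and ∫_0^L cos²(kπx/L) dx = L/2.
u² = 9/4·sin²(6*π/7·x) and (u')² = 81*π^2/49·cos²(6*π/7·x), and each of sin², cos² integrates to L/2 = 7/4 over (0, 7/2).
∫_0^7/2 u² dx = 63/16, so ||u||_L² = 3*sqrt(7)/4.
∫_0^7/2 (u')² dx = 81*π^2/28, so ||u'||_L² = 9*sqrt(7)*π/14.
Ratio ||u||_L² / ||u'||_L² = 7/(6*π).
Sharp Poincaré constant on H^1_0(0, 7/2) is C_P = L/π = 7/(2*π), achieved by sin(2*π/7·x).
This is the k = 3 harmonic; the ratio L/(kπ) is strictly less than C_P = L/π, consistent with the sharp inequality ||u||_L² ≤ C_P ||u'||_L².


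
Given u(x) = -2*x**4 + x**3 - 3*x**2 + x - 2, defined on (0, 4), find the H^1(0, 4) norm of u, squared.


||u||_{H^1}^2 = 11108804/45

The H^1 norm (squared) on an interval (0, L) is
  ||u||_{H^1}^2 = ∫_0^L u(x)^2 dx + ∫_0^L u'(x)^2 dx.
Compute u'(x) = -8*x**3 + 3*x**2 - 6*x + 1.
Then u(x)^2 = 4*x**8 - 4*x**7 + 13*x**6 - 10*x**5 + 19*x**4 - 10*x**3 + 13*x**2 - 4*x + 4 and u'(x)^2 = 64*x**6 - 48*x**5 + 105*x**4 - 52*x**3 + 42*x**2 - 12*x + 1.
Integrate each monomial from 0 to 4 using ∫_0^4 c·x^n dx = c·4^(n+1)/(n+1):
  ∫_0^4 u(x)^2 dx = ∫_0^4 (4*x^8 - 4*x^7 + 13*x^6 - 10*x^5 + 19*x^4 - 10*x^3 + 13*x^2 - 4*x + 4) dx. Term by term:
    ∫_0^4 4*x^8 dx = 1048576/9;  ∫_0^4 -4*x^7 dx = -32768;  ∫_0^4 13*x^6 dx = 212992/7;
    ∫_0^4 -10*x^5 dx = -20480/3;  ∫_0^4 19*x^4 dx = 19456/5;  ∫_0^4 -10*x^3 dx = -640;
    ∫_0^4 13*x^2 dx = 832/3;  ∫_0^4 -4*x dx = -32;  ∫_0^4 4 dx = 16.
  Sum: 1048576/9 − 32768 + 212992/7 − 20480/3 + 19456/5 − 640 + 832/3 − 32 + 16 = 34918928/315.
  ∫_0^4 u'(x)^2 dx = ∫_0^4 (64*x^6 - 48*x^5 + 105*x^4 - 52*x^3 + 42*x^2 - 12*x + 1) dx. Term by term:
    ∫_0^4 64*x^6 dx = 1048576/7;  ∫_0^4 -48*x^5 dx = -32768;  ∫_0^4 105*x^4 dx = 21504;
    ∫_0^4 -52*x^3 dx = -3328;  ∫_0^4 42*x^2 dx = 896;  ∫_0^4 -12*x dx = -96;
    ∫_0^4 1 dx = 4.
  Sum: 1048576/7 − 32768 + 21504 − 3328 + 896 − 96 + 4 = 952060/7.
Adding: ||u||_{H^1}^2 = 34918928/315 + 952060/7 = 11108804/45.


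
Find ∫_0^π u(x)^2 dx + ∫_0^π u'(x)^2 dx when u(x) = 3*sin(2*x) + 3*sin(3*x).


||u||_{H^1(0,π)}^2 = 135*π/2

u'(x) = 6*cos(2*x) + 9*cos(3*x).
Expand u² and (u')² and integrate term by term on (0, π), using: for integers n ≥ 1, ∫_0^π sin²(nx) dx = ∫_0^π cos²(nx) dx = π/2; for n ≠ n', ∫_0^π sin(nx)sin(n'x) dx = ∫_0^π cos(nx)cos(n'x) dx = 0; and by product-to-sum, ∫_0^π sin(nx)cos(n'x) dx = ½∫_0^π [sin((n+n')x) + sin((n−n')x)] dx, which is 0 when n+n' is even and 2n/(n²−n'²) when n+n' is odd (it need not vanish on (0, π)).
  u² squared terms: (3)²·∫sin(2x)² dx = 9·π/2 = 9*π/2;  (3)²·∫sin(3x)² dx = 9·π/2 = 9*π/2.
  u² cross terms: 2·(3)·(3)·∫sin(2x)·sin(3x) dx = 18·(0) = 0.
  So ∫_0^π u² dx = 9*π/2 + 9*π/2 + 0 = 9*π.
  (u')² squared terms: (6)²·∫cos(2x)² dx = 36·π/2 = 18*π;  (9)²·∫cos(3x)² dx = 81·π/2 = 81*π/2.
  (u')² cross terms: 2·(6)·(9)·∫cos(2x)·cos(3x) dx = 108·(0) = 0.
  So ∫_0^π (u')² dx = 18*π + 81*π/2 + 0 = 117*π/2.
||u||_{H^1}^2 = (9*π) + (117*π/2) = 135*π/2.


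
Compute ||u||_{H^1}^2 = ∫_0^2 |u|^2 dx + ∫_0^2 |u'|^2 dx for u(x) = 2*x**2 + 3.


||u||_{H^1}^2 = 1774/15

The H^1 norm (squared) on an interval (0, L) is
  ||u||_{H^1}^2 = ∫_0^L u(x)^2 dx + ∫_0^L u'(x)^2 dx.
Compute u'(x) = 4*x.
Then u(x)^2 = 4*x**4 + 12*x**2 + 9 and u'(x)^2 = 16*x**2.
Integrate each monomial from 0 to 2 using ∫_0^2 c·x^n dx = c·2^(n+1)/(n+1):
  ∫_0^2 u(x)^2 dx = ∫_0^2 (4*x^4 + 12*x^2 + 9) dx. Term by term:
    ∫_0^2 4*x^4 dx = 128/5;  ∫_0^2 12*x^2 dx = 32;  ∫_0^2 9 dx = 18.
  Sum: 128/5 + 32 + 18 = 378/5.
  ∫_0^2 u'(x)^2 dx = ∫_0^2 (16*x^2) dx. Term by term:
    ∫_0^2 16*x^2 dx = 128/3.
Adding: ||u||_{H^1}^2 = 378/5 + 128/3 = 1774/15.


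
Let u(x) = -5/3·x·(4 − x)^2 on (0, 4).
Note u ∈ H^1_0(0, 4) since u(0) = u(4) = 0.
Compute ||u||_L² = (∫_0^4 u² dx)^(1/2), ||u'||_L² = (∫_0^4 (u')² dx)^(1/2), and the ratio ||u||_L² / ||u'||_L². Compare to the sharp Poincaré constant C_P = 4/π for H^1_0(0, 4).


||u||_L² / ||u'||_L² = 2*sqrt(14)/7 < C_P = 4/π.

u(x) = -5/3·x·(4 − x)^2, so u'(x) = -5*x^2 + 80*x/3 - 80/3.
u(x) = -5/3·x·(4 − x)^2 vanishes at x = 0 and x = 4, so u ∈ H^1_0(0, 4). Differentiate via the product rule and integrate the resulting polynomials term by term.
  ∫_0^4 u² dx = ∫_0^4 (25*x^6/9 - 400*x^5/9 + 800*x^4/3 - 6400*x^3/9 + 6400*x^2/9) dx. Term by term:
    ∫_0^4 25*x^6/9 dx = 409600/63;  ∫_0^4 -400*x^5/9 dx = -819200/27;  ∫_0^4 800*x^4/3 dx = 163840/3;
    ∫_0^4 -6400*x^3/9 dx = -409600/9;  ∫_0^4 6400*x^2/9 dx = 409600/27.
  Sum: 409600/63 − 819200/27 + 163840/3 − 409600/9 + 409600/27 = 81920/189.
  ∫_0^4 (u')² dx = ∫_0^4 (25*x^4 - 800*x^3/3 + 8800*x^2/9 - 12800*x/9 + 6400/9) dx. Term by term:
    ∫_0^4 25*x^4 dx = 5120;  ∫_0^4 -800*x^3/3 dx = -51200/3;  ∫_0^4 8800*x^2/9 dx = 563200/27;
    ∫_0^4 -12800*x/9 dx = -102400/9;  ∫_0^4 6400/9 dx = 25600/9.
  Sum: 5120 − 51200/3 + 563200/27 − 102400/9 + 25600/9 = 10240/27.
∫_0^4 u² dx = 81920/189, so ||u||_L² = 128*sqrt(105)/63.
∫_0^4 (u')² dx = 10240/27, so ||u'||_L² = 32*sqrt(30)/9.
Ratio ||u||_L² / ||u'||_L² = 2*sqrt(14)/7.
Sharp Poincaré constant on H^1_0(0, 4) is C_P = L/π = 4/π, achieved by sin(π/4·x).
A polynomial bump cannot attain the sharp Poincaré constant (only the first sine eigenfunction does), so the ratio is strictly less than C_P, consistent with ||u||_L² ≤ C_P ||u'||_L².


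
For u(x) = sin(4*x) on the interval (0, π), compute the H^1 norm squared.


||u||_{H^1(0,π)}^2 = 17*π/2

u'(x) = 4*cos(4*x).
Expand u² and (u')² and integrate term by term on (0, π), using: for integers n ≥ 1, ∫_0^π sin²(nx) dx = ∫_0^π cos²(nx) dx = π/2; for n ≠ n', ∫_0^π sin(nx)sin(n'x) dx = ∫_0^π cos(nx)cos(n'x) dx = 0; and by product-to-sum, ∫_0^π sin(nx)cos(n'x) dx = ½∫_0^π [sin((n+n')x) + sin((n−n')x)] dx, which is 0 when n+n' is even and 2n/(n²−n'²) when n+n' is odd (it need not vanish on (0, π)).
  u² squared terms: (1)²·∫sin(4x)² dx = 1·π/2 = π/2.
  So ∫_0^π u² dx = π/2.
  (u')² squared terms: (4)²·∫cos(4x)² dx = 16·π/2 = 8*π.
  So ∫_0^π (u')² dx = 8*π.
||u||_{H^1}^2 = (π/2) + (8*π) = 17*π/2.


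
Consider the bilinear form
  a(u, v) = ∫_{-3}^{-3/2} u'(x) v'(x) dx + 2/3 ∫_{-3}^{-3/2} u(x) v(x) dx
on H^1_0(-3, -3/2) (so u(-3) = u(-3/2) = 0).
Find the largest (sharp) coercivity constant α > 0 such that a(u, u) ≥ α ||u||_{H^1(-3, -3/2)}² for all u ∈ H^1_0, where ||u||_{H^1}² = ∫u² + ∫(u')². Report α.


α = 2*(3 + 2*π^2)/(9 + 4*π^2)

Coercivity of a(·,·) on H^1_0(-3, -3/2) means a(u, u) ≥ α ||u||_{H^1}² for every u ∈ H^1_0.
The interval has length L = 3/2, and Poincaré/coercivity depend only on L. Here a(u, u) = ∫(u')² + (2/3)·∫u².
Here 0 < c = 2/3 < 1. The condition a(u,u) ≥ α||u||_{H^1}² reads (1−α)∫(u')² ≥ (α−c)∫u². Any admissible α is ≤ 1 (rapidly oscillating u have ∫u²/∫(u')² → 0), and α = 1 would force 0 ≥ (1−c)∫u², impossible since c < 1; so 1−α > 0. By the sharp Poincaré inequality on H^1_0 of an interval of length L, ∫(u')² ≥ (π/L)²∫u² with equality for the first sine mode sin(π(x−x₀)/L) (x₀ the left endpoint), so the inequality holds for all u iff (1−α)(π/L)² ≥ α − c, i.e. α ≤ ((π/L)² + c)/((π/L)² + 1) = (1 + c(L/π)²)/(1 + (L/π)²). With (π/L)² = 4*π^2/9 and c = 2/3, the largest admissible constant is α = ((π/L)² + c)/((π/L)² + 1).
Simplifying, α = 2*(3 + 2*π^2)/(9 + 4*π^2).


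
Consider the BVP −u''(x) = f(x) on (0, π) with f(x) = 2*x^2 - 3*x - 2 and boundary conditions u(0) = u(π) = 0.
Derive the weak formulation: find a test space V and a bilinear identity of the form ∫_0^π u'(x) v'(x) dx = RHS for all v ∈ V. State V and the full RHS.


V = H^1_0(0, π) (so v(0) = v(π) = 0); weak form: ∫_0^π u'v' dx = ∫_0^π (2*x^2 - 3*x - 2) v dx for all v ∈ V.

Multiply both sides by a test function v and integrate from 0 to π:
  ∫_0^π −u''(x) v(x) dx = ∫_0^π f(x) v(x) dx.
Integrate the LHS by parts once:
  ∫_0^π −u'' v dx = −[u'(x) v(x)]_0^π + ∫_0^π u'(x) v'(x) dx.
Thus ∫_0^π u'(x) v'(x) dx = ∫_0^π f(x) v(x) dx + [u'(x) v(x)]_0^π.
Choose V so that boundary terms are either known or forced to vanish.
u is Dirichlet: u(0) = u(π) = 0. Let V = H^1_0(0, π); then v(0) = v(π) = 0, and [u' v]_0^π = 0.
Weak formulation: find u (satisfying any essential BC) such that ∫_0^π u'(x) v'(x) dx = ∫_0^π f v dx for all v ∈ V.
Substituting f(x) = 2*x^2 - 3*x - 2, the right-hand side is ∫_0^π (2*x^2 - 3*x - 2) v dx.


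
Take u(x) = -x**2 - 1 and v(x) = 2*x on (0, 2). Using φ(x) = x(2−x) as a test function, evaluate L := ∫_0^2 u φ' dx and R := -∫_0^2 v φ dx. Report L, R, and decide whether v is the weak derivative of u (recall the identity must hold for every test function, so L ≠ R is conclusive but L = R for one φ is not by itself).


LHS = 8/3, RHS = -8/3. No, v is not the weak derivative of u.

u(x) = -x**2 - 1, classical derivative u'(x) = -2*x.
φ(x) = x(2−x), so φ'(x) = 2 - 2*x.
Note φ(0) = φ(2) = 0, so the boundary term u·φ vanishes.
LHS = ∫_0^2 u(x) φ'(x) dx = ∫_0^2 (2*x^3 - 2*x^2 + 2*x - 2) dx. Term by term:
  ∫_0^2 2*x^3 dx = 8;  ∫_0^2 -2*x^2 dx = -16/3;  ∫_0^2 2*x dx = 4;
  ∫_0^2 -2 dx = -4.
Sum: 8 − 16/3 + 4 − 4 = 8/3.
So LHS = 8/3.
∫_0^2 v(x) φ(x) dx = ∫_0^2 (-2*x^3 + 4*x^2) dx. Term by term:
  ∫_0^2 -2*x^3 dx = -8;  ∫_0^2 4*x^2 dx = 32/3.
Sum: -8 + 32/3 = 8/3.
So RHS = -∫_0^2 v(x) φ(x) dx = -8/3.
LHS − RHS = 16/3 ≠ 0, so the identity fails.
(For a valid weak derivative the identity must hold for EVERY test function, in particular this one. The failure shows v is NOT the weak derivative of u.)
Correct weak derivative would be u'(x) = -2*x.


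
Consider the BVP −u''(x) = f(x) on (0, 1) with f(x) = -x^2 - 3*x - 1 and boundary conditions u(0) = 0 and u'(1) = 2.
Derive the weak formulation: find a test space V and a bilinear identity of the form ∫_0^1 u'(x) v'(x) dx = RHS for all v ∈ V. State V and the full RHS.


V = {v ∈ H^1(0, 1) : v(0) = 0} (test functions vanish at x = 0 where u is specified); weak form: ∫_0^1 u'v' dx = ∫_0^1 (-x^2 - 3*x - 1) v dx + 2·v(1) for all v ∈ V.

Multiply both sides by a test function v and integrate from 0 to 1:
  ∫_0^1 −u''(x) v(x) dx = ∫_0^1 f(x) v(x) dx.
Integrate the LHS by parts once:
  ∫_0^1 −u'' v dx = −[u'(x) v(x)]_0^1 + ∫_0^1 u'(x) v'(x) dx.
Thus ∫_0^1 u'(x) v'(x) dx = ∫_0^1 f(x) v(x) dx + [u'(x) v(x)]_0^1.
Choose V so that boundary terms are either known or forced to vanish.
Mixed BC: u(0) = 0 (Dirichlet) and u'(1) = 2 (Neumann). Define V = {v ∈ H^1(0, 1) : v(0) = 0}. Then [u' v]_0^1 = u'(1)·v(1) − u'(0)·0 = 2·v(1).
Weak formulation: find u (satisfying any essential BC) such that ∫_0^1 u'(x) v'(x) dx = ∫_0^1 f v dx + 2·v(1) for all v ∈ V (Dirichlet at 0 absorbed into V; Neumann datum at x = 1 contributes the boundary term).
Substituting f(x) = -x^2 - 3*x - 1, the right-hand side is ∫_0^1 (-x^2 - 3*x - 1) v dx + 2·v(1).
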